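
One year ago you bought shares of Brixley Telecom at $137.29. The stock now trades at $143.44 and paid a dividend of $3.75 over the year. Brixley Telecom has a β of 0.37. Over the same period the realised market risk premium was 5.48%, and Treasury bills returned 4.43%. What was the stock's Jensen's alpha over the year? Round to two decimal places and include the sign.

+0.75%

Realised HPR = (P1 + D1 − P0) / P0 = (143.44 + 3.75 − 137.29) / 137.29 = 9.90 / 137.29 = 7.2110%
CAPM required = R_f + β·MRP = 4.43% + 0.37 × 5.48% = 6.4576%
α = realised − required = 7.2110% − 6.4576% = +0.75%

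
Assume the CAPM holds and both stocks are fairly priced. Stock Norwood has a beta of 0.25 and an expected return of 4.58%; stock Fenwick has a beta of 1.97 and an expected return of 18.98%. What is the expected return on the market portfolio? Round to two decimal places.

Both satisfy E(R) = R_f + β·MRP, so the slope of the SML is
MRP = (18.98% − 4.58%) / (1.97 − 0.25) = 14.40% / 1.72 = 8.3721%
R_f = E(R_Norwood) − β_Norwood·MRP = 4.58% − 0.25 × 8.3721% = 2.4870%
E(R_m) = R_f + MRP = 2.4870% + 8.3721% = 10.86%

10.86%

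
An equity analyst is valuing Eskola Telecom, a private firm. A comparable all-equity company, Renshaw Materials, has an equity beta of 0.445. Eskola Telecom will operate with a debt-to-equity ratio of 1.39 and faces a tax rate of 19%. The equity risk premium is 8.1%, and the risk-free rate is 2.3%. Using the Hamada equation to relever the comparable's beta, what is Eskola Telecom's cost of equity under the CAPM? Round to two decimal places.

β_L = β_U × [1 + (1 − t)(D/E)] = 0.445 × [1 + (1 − 0.19) × 1.39]
    = 0.445 × [1 + 0.81 × 1.39] = 0.445 × 2.1259 = 0.9460
E(R) = R_f + β_L × MRP = 2.3% + 0.9460 × 8.1% = 9.96%

9.96%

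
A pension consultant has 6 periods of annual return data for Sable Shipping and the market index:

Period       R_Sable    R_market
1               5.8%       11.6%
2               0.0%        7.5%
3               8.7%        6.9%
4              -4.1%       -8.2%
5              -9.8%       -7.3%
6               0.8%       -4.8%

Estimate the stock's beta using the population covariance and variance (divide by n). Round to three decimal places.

0.604

Mean R_i = (5.8 + 0.0 + 8.7 − 4.1 − 9.8 + 0.8) / 6 = 0.2333%
Mean R_m = (11.6 + 7.5 + 6.9 − 8.2 − 7.3 − 4.8) / 6 = 0.9500%
Σ(R_i − R̄_i)(R_m − R̄_m) = 227.3000  ⇒  Cov = 227.3000 / 6 = 37.8833
Σ(R_m − R̄_m)² = 376.5750  ⇒  Var(R_m) = 376.5750 / 6 = 62.7625
β = Cov / Var(R_m) = 37.8833 / 62.7625 = 0.6036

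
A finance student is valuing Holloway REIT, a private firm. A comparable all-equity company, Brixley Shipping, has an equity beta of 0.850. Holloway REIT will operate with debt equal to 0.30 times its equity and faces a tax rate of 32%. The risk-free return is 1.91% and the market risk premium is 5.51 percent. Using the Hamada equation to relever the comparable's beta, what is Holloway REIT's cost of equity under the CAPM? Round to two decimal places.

β_L = β_U × [1 + (1 − t)(D/E)] = 0.850 × [1 + (1 − 0.32) × 0.30]
    = 0.850 × [1 + 0.68 × 0.30] = 0.850 × 1.2040 = 1.0234
E(R) = R_f + β_L × MRP = 1.91% + 1.0234 × 5.51% = 7.55%

7.55%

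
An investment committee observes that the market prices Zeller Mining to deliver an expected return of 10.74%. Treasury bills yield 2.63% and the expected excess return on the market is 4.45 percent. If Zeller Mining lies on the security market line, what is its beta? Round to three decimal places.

β = (E(R) − R_f) / MRP = (10.74% − 2.63%) / 4.45% = 8.11% / 4.45% = 1.822

1.822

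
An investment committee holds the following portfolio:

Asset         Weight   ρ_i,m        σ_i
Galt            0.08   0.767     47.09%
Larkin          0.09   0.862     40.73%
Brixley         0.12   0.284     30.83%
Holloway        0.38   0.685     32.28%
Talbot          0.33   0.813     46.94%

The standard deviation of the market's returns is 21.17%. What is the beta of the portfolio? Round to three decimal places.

1.327

β_Galt = 0.767 × 47.09% / 21.17% = 1.7061
β_Larkin = 0.862 × 40.73% / 21.17% = 1.6584
β_Brixley = 0.284 × 30.83% / 21.17% = 0.4136
β_Holloway = 0.685 × 32.28% / 21.17% = 1.0445
β_Talbot = 0.813 × 46.94% / 21.17% = 1.8027
β_P = Σ w_i β_i = 0.08×1.7061 + 0.09×1.6584 + 0.12×0.4136 + 0.38×1.0445 + 0.33×1.8027 = 1.3272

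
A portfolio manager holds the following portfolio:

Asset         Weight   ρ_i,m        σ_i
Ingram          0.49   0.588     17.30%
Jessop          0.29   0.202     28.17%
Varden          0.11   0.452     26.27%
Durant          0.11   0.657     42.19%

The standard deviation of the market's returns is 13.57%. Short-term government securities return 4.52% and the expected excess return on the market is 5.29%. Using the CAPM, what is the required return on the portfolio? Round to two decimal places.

8.80%

β_Ingram = 0.588 × 17.30% / 13.57% = 0.7496
β_Jessop = 0.202 × 28.17% / 13.57% = 0.4193
β_Varden = 0.452 × 26.27% / 13.57% = 0.8750
β_Durant = 0.657 × 42.19% / 13.57% = 2.0427
β_P = Σ w_i β_i = 0.49×0.7496 + 0.29×0.4193 + 0.11×0.8750 + 0.11×2.0427 = 0.8098
E(R_P) = R_f + β_P × MRP = 4.52% + 0.8098 × 5.29% = 8.80%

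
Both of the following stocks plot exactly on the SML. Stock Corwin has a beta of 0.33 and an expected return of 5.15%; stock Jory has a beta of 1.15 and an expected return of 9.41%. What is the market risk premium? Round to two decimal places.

Both satisfy E(R) = R_f + β·MRP, so the slope of the SML is
MRP = (9.41% − 5.15%) / (1.15 − 0.33) = 4.26% / 0.82 = 5.1951%

5.20%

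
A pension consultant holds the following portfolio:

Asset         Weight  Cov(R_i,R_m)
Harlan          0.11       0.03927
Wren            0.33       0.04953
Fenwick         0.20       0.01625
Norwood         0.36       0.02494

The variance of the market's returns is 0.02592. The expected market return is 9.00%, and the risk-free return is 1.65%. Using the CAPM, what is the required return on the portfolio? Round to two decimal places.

β_Harlan = 0.03927 / 0.02592 = 1.5150
β_Wren = 0.04953 / 0.02592 = 1.9109
β_Fenwick = 0.01625 / 0.02592 = 0.6269
β_Norwood = 0.02494 / 0.02592 = 0.9622
β_P = Σ w_i β_i = 0.11×1.5150 + 0.33×1.9109 + 0.20×0.6269 + 0.36×0.9622 = 1.2690
MRP = 9.00% − 1.65% = 7.35%
E(R_P) = R_f + β_P × MRP = 1.65% + 1.2690 × 7.35% = 10.98%

10.98%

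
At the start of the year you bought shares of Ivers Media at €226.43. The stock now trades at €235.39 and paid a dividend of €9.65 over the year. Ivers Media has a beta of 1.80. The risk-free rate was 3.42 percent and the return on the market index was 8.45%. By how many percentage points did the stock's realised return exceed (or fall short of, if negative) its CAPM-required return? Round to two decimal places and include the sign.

-4.26%

Realised HPR = (P1 + D1 − P0) / P0 = (235.39 + 9.65 − 226.43) / 226.43 = 18.61 / 226.43 = 8.2189%
MRP = 8.45% − 3.42% = 5.03%
CAPM required = R_f + β·MRP = 3.42% + 1.80 × 5.03% = 12.4740%
α = realised − required = 8.2189% − 12.4740% = -4.26%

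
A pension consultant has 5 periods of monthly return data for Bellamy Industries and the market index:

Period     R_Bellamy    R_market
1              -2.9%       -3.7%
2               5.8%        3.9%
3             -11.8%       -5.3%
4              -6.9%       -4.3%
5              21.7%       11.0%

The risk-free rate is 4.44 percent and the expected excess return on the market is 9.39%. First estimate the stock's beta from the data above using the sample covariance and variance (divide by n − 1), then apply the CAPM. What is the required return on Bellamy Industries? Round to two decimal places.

Mean R_i = (-2.9 + 5.8 − 11.8 − 6.9 + 21.7) / 5 = 1.1800%
Mean R_m = (-3.7 + 3.9 − 5.3 − 4.3 + 11.0) / 5 = 0.3200%
Σ(R_i − R̄_i)(R_m − R̄_m) = 362.3720  ⇒  Cov = 362.3720 / 4 = 90.5930
Σ(R_m − R̄_m)² = 195.9680  ⇒  Var(R_m) = 195.9680 / 4 = 48.9920
β = Cov / Var(R_m) = 90.5930 / 48.9920 = 1.8491
E(R) = R_f + β × MRP = 4.44% + 1.8491 × 9.39% = 21.80%

21.80%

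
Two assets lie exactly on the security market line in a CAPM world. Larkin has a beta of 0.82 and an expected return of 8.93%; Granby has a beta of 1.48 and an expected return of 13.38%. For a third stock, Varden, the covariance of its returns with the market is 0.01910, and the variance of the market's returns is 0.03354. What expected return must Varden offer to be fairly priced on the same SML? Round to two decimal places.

MRP = (13.38% − 8.93%) / (1.48 − 0.82) = 6.7424%
R_f = 8.93% − 0.82 × 6.7424% = 3.4012%
β_Varden = Cov / Var(R_m) = 0.01910 / 0.03354 = 0.5695
E(R_Varden) = R_f + β × MRP = 3.4012% + 0.5695 × 6.7424% = 7.24%

7.24%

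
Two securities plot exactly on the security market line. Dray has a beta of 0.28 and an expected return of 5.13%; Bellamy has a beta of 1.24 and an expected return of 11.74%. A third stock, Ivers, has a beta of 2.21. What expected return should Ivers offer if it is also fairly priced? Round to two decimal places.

MRP (SML slope) = (11.74% − 5.13%) / (1.24 − 0.28) = 6.61% / 0.96 = 6.8854%
R_f (intercept) = 5.13% − 0.28 × 6.8854% = 3.2021%
E(R_Ivers) = R_f + β × MRP = 3.2021% + 2.21 × 6.8854% = 18.42%

18.42%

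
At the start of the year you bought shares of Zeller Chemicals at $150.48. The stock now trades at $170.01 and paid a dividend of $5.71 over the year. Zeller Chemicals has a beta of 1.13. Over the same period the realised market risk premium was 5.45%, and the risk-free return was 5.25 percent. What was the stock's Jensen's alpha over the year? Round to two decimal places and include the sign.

Realised HPR = (P1 + D1 − P0) / P0 = (170.01 + 5.71 − 150.48) / 150.48 = 25.24 / 150.48 = 16.7730%
CAPM required = R_f + β·MRP = 5.25% + 1.13 × 5.45% = 11.4085%
α = realised − required = 16.7730% − 11.4085% = +5.36%

+5.36%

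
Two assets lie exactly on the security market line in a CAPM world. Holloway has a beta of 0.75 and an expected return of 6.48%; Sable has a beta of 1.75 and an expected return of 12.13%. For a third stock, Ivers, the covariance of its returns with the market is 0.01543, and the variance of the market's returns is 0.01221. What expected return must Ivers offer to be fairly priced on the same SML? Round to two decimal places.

9.38%

MRP = (12.13% − 6.48%) / (1.75 − 0.75) = 5.6500%
R_f = 6.48% − 0.75 × 5.6500% = 2.2425%
β_Ivers = Cov / Var(R_m) = 0.01543 / 0.01221 = 1.2637
E(R_Ivers) = R_f + β × MRP = 2.2425% + 1.2637 × 5.6500% = 9.38%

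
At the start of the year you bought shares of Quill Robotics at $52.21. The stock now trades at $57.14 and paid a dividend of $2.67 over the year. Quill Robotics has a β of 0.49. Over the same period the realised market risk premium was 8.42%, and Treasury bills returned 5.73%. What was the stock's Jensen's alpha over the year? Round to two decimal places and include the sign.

Realised HPR = (P1 + D1 − P0) / P0 = (57.14 + 2.67 − 52.21) / 52.21 = 7.60 / 52.21 = 14.5566%
CAPM required = R_f + β·MRP = 5.73% + 0.49 × 8.42% = 9.8558%
α = realised − required = 14.5566% − 9.8558% = +4.70%

+4.70%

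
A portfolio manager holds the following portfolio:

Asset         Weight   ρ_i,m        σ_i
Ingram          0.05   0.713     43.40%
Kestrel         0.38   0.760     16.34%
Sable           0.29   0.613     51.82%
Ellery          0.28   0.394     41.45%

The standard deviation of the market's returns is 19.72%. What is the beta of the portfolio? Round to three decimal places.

1.017

β_Ingram = 0.713 × 43.40% / 19.72% = 1.5692
β_Kestrel = 0.760 × 16.34% / 19.72% = 0.6297
β_Sable = 0.613 × 51.82% / 19.72% = 1.6108
β_Ellery = 0.394 × 41.45% / 19.72% = 0.8282
β_P = Σ w_i β_i = 0.05×1.5692 + 0.38×0.6297 + 0.29×1.6108 + 0.28×0.8282 = 1.0168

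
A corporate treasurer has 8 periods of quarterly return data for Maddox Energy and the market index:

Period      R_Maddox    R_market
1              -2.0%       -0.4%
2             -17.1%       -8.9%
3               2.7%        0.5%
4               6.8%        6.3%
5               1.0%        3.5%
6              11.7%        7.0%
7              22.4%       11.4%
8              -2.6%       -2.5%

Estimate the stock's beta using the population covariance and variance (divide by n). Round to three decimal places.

Mean R_i = (-2.0 − 17.1 + 2.7 + 6.8 + 1.0 + 11.7 + 22.4 − 2.6) / 8 = 2.8625%
Mean R_m = (-0.4 − 8.9 + 0.5 + 6.3 + 3.5 + 7.0 + 11.4 − 2.5) / 8 = 2.1125%
Σ(R_i − R̄_i)(R_m − R̄_m) = 496.0638  ⇒  Cov = 496.0638 / 8 = 62.0080
Σ(R_m − R̄_m)² = 281.0688  ⇒  Var(R_m) = 281.0688 / 8 = 35.1336
β = Cov / Var(R_m) = 62.0080 / 35.1336 = 1.7649

1.765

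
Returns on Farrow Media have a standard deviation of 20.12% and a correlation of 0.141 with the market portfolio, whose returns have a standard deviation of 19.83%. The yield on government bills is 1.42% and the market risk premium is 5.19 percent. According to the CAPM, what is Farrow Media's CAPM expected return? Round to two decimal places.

2.16%

β = ρ × σ_i / σ_m = 0.141 × 20.12% / 19.83% = 0.1431
E(R) = 1.42% + 0.1431 × 5.19% = 2.16%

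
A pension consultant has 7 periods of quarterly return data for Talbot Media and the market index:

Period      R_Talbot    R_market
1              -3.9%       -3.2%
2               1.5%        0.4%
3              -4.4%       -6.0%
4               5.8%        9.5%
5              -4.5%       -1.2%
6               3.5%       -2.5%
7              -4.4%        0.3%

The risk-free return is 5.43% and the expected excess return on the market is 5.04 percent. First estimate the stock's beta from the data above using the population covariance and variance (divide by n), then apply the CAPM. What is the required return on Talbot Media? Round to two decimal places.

8.50%

Mean R_i = (-3.9 + 1.5 − 4.4 + 5.8 − 4.5 + 3.5 − 4.4) / 7 = -0.9143%
Mean R_m = (-3.2 + 0.4 − 6.0 + 9.5 − 1.2 − 2.5 + 0.3) / 7 = -0.3857%
Σ(R_i − R̄_i)(R_m − R̄_m) = 87.4414  ⇒  Cov = 87.4414 / 7 = 12.4916
Σ(R_m − R̄_m)² = 143.3886  ⇒  Var(R_m) = 143.3886 / 7 = 20.4841
β = Cov / Var(R_m) = 12.4916 / 20.4841 = 0.6098
E(R) = R_f + β × MRP = 5.43% + 0.6098 × 5.04% = 8.50%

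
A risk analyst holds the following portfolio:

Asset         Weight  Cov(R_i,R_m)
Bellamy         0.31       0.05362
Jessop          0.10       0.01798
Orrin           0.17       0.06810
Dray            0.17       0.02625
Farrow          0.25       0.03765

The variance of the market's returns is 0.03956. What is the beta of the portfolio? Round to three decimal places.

1.109

β_Bellamy = 0.05362 / 0.03956 = 1.3554
β_Jessop = 0.01798 / 0.03956 = 0.4545
β_Orrin = 0.06810 / 0.03956 = 1.7214
β_Dray = 0.02625 / 0.03956 = 0.6635
β_Farrow = 0.03765 / 0.03956 = 0.9517
β_P = Σ w_i β_i = 0.31×1.3554 + 0.10×0.4545 + 0.17×1.7214 + 0.17×0.6635 + 0.25×0.9517 = 1.1090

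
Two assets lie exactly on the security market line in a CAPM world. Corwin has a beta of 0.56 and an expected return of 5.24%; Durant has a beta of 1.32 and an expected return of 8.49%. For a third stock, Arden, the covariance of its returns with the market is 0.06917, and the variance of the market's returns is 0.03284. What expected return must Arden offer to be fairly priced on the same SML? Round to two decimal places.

11.85%

MRP = (8.49% − 5.24%) / (1.32 − 0.56) = 4.2763%
R_f = 5.24% − 0.56 × 4.2763% = 2.8453%
β_Arden = Cov / Var(R_m) = 0.06917 / 0.03284 = 2.1063
E(R_Arden) = R_f + β × MRP = 2.8453% + 2.1063 × 4.2763% = 11.85%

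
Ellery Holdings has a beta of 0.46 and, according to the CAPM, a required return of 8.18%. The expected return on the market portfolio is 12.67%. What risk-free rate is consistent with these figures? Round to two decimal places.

4.36%

E(R) = R_f + β(E(R_m) − R_f) = R_f(1 − β) + β·E(R_m)
8.18% = R_f × (1 − 0.46) + 0.46 × 12.67%
8.18% = R_f × 0.54 + 5.8282%
R_f = (8.18% − 5.8282%) / 0.54 = 4.36%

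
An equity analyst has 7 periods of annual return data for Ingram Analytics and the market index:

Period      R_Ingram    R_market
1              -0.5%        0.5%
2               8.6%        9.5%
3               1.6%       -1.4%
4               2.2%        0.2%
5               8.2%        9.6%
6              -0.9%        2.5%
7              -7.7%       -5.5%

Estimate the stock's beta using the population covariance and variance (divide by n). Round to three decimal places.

Mean R_i = (-0.5 + 8.6 + 1.6 + 2.2 + 8.2 − 0.9 − 7.7) / 7 = 1.6429%
Mean R_m = (0.5 + 9.5 − 1.4 + 0.2 + 9.6 + 2.5 − 5.5) / 7 = 2.2000%
Σ(R_i − R̄_i)(R_m − R̄_m) = 173.1700  ⇒  Cov = 173.1700 / 7 = 24.7386
Σ(R_m − R̄_m)² = 187.2800  ⇒  Var(R_m) = 187.2800 / 7 = 26.7543
β = Cov / Var(R_m) = 24.7386 / 26.7543 = 0.9247

0.925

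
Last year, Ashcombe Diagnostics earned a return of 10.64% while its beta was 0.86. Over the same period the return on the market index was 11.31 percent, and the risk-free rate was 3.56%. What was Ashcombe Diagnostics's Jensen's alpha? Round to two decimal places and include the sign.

+0.42%

Market excess return = 11.31% − 3.56% = 7.75%
CAPM benchmark = R_f + β(R_m − R_f) = 3.56% + 0.86 × 7.75% = 10.2250%
α = actual − benchmark = 10.64% − 10.2250% = +0.42%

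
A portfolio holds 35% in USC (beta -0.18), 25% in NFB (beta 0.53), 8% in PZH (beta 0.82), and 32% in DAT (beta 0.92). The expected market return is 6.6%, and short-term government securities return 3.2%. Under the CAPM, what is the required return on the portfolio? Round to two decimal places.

4.66%

β_P = Σ w_i β_i = 0.35×-0.18 + 0.25×0.53 + 0.08×0.82 + 0.32×0.92 = 0.4295
MRP = 6.6% − 3.2% = 3.40%
E(R_P) = R_f + β_P × MRP = 3.2% + 0.4295 × 3.4% = 4.66%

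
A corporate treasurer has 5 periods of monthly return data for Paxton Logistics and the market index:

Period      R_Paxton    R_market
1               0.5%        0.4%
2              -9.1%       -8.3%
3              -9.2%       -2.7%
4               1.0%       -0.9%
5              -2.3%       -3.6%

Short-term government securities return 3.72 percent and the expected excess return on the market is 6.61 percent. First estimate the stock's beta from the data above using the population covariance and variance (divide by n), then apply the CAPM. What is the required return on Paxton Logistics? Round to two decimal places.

11.19%

Mean R_i = (0.5 − 9.1 − 9.2 + 1.0 − 2.3) / 5 = -3.8200%
Mean R_m = (0.4 − 8.3 − 2.7 − 0.9 − 3.6) / 5 = -3.0200%
Σ(R_i − R̄_i)(R_m − R̄_m) = 50.2680  ⇒  Cov = 50.2680 / 5 = 10.0536
Σ(R_m − R̄_m)² = 44.5080  ⇒  Var(R_m) = 44.5080 / 5 = 8.9016
β = Cov / Var(R_m) = 10.0536 / 8.9016 = 1.1294
E(R) = R_f + β × MRP = 3.72% + 1.1294 × 6.61% = 11.19%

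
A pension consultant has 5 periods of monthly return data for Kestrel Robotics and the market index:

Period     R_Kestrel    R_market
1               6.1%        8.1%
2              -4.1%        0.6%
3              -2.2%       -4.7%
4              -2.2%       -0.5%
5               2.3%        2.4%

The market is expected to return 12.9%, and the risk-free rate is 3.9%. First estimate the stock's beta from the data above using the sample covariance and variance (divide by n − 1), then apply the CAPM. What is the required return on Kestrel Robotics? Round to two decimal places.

10.52%

Mean R_i = (6.1 − 4.1 − 2.2 − 2.2 + 2.3) / 5 = -0.0200%
Mean R_m = (8.1 + 0.6 − 4.7 − 0.5 + 2.4) / 5 = 1.1800%
Σ(R_i − R̄_i)(R_m − R̄_m) = 64.0280  ⇒  Cov = 64.0280 / 4 = 16.0070
Σ(R_m − R̄_m)² = 87.1080  ⇒  Var(R_m) = 87.1080 / 4 = 21.7770
β = Cov / Var(R_m) = 16.0070 / 21.7770 = 0.7350
MRP = 12.9% − 3.9% = 9.00%
E(R) = R_f + β × MRP = 3.9% + 0.7350 × 9.0% = 10.52%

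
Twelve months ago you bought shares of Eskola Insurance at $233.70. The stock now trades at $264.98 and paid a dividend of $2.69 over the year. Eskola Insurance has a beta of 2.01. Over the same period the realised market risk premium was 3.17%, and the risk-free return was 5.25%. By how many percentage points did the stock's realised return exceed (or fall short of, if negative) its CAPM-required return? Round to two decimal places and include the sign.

Realised HPR = (P1 + D1 − P0) / P0 = (264.98 + 2.69 − 233.70) / 233.70 = 33.97 / 233.70 = 14.5357%
CAPM required = R_f + β·MRP = 5.25% + 2.01 × 3.17% = 11.6217%
α = realised − required = 14.5357% − 11.6217% = +2.91%

+2.91%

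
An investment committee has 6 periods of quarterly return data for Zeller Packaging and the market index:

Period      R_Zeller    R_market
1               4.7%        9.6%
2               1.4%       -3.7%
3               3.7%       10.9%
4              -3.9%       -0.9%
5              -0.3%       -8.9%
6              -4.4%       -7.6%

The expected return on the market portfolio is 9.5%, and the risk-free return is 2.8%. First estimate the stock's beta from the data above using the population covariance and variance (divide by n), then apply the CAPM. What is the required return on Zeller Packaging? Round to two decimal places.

Mean R_i = (4.7 + 1.4 + 3.7 − 3.9 − 0.3 − 4.4) / 6 = 0.2000%
Mean R_m = (9.6 − 3.7 + 10.9 − 0.9 − 8.9 − 7.6) / 6 = -0.1000%
Σ(R_i − R̄_i)(R_m − R̄_m) = 120.0100  ⇒  Cov = 120.0100 / 6 = 20.0017
Σ(R_m − R̄_m)² = 362.3800  ⇒  Var(R_m) = 362.3800 / 6 = 60.3967
β = Cov / Var(R_m) = 20.0017 / 60.3967 = 0.3312
MRP = 9.5% − 2.8% = 6.70%
E(R) = R_f + β × MRP = 2.8% + 0.3312 × 6.7% = 5.02%

5.02%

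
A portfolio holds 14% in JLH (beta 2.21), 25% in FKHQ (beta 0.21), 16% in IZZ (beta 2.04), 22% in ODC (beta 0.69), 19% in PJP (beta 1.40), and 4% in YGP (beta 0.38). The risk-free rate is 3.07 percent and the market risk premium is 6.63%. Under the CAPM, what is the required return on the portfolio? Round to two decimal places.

10.50%

β_P = Σ w_i β_i = 0.14×2.21 + 0.25×0.21 + 0.16×2.04 + 0.22×0.69 + 0.19×1.40 + 0.04×0.38 = 1.1213
E(R_P) = R_f + β_P × MRP = 3.07% + 1.1213 × 6.63% = 10.50%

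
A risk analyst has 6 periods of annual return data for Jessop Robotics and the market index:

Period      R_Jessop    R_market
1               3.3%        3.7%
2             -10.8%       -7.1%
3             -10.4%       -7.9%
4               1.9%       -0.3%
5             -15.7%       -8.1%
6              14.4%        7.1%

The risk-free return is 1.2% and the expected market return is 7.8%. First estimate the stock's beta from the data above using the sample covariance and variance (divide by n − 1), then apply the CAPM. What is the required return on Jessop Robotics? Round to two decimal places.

12.30%

Mean R_i = (3.3 − 10.8 − 10.4 + 1.9 − 15.7 + 14.4) / 6 = -2.8833%
Mean R_m = (3.7 − 7.1 − 7.9 − 0.3 − 8.1 + 7.1) / 6 = -2.1000%
Σ(R_i − R̄_i)(R_m − R̄_m) = 363.5600  ⇒  Cov = 363.5600 / 5 = 72.7120
Σ(R_m − R̄_m)² = 216.1600  ⇒  Var(R_m) = 216.1600 / 5 = 43.2320
β = Cov / Var(R_m) = 72.7120 / 43.2320 = 1.6819
MRP = 7.8% − 1.2% = 6.60%
E(R) = R_f + β × MRP = 1.2% + 1.6819 × 6.6% = 12.30%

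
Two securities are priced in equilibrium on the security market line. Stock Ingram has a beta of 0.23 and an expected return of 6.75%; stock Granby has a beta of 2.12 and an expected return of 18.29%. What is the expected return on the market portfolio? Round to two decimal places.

11.45%

Both satisfy E(R) = R_f + β·MRP, so the slope of the SML is
MRP = (18.29% − 6.75%) / (2.12 − 0.23) = 11.54% / 1.89 = 6.1058%
R_f = E(R_Ingram) − β_Ingram·MRP = 6.75% − 0.23 × 6.1058% = 5.3457%
E(R_m) = R_f + MRP = 5.3457% + 6.1058% = 11.45%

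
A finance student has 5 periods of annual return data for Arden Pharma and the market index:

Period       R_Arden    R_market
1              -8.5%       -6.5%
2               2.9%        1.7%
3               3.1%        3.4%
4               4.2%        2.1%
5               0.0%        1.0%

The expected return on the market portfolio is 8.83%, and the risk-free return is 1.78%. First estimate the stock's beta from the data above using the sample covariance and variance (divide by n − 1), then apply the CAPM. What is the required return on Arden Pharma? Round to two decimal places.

10.83%

Mean R_i = (-8.5 + 2.9 + 3.1 + 4.2 + 0.0) / 5 = 0.3400%
Mean R_m = (-6.5 + 1.7 + 3.4 + 2.1 + 1.0) / 5 = 0.3400%
Σ(R_i − R̄_i)(R_m − R̄_m) = 78.9620  ⇒  Cov = 78.9620 / 4 = 19.7405
Σ(R_m − R̄_m)² = 61.5320  ⇒  Var(R_m) = 61.5320 / 4 = 15.3830
β = Cov / Var(R_m) = 19.7405 / 15.3830 = 1.2833
MRP = 8.83% − 1.78% = 7.05%
E(R) = R_f + β × MRP = 1.78% + 1.2833 × 7.05% = 10.83%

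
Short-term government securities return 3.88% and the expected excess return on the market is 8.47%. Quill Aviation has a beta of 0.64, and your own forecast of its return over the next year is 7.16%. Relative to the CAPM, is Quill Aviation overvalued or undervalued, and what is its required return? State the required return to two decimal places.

Required return = R_f + β·MRP = 3.88% + 0.64 × 8.47% = 9.30%
Forecast 7.16% < required 9.30% → the stock plots below the SML → overvalued.

Overvalued; required return 9.30%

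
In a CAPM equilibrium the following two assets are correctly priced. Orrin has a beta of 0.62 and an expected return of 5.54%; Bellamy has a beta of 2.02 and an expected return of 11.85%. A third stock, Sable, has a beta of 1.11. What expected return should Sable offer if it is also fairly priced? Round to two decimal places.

7.75%

MRP (SML slope) = (11.85% − 5.54%) / (2.02 − 0.62) = 6.31% / 1.40 = 4.5071%
R_f (intercept) = 5.54% − 0.62 × 4.5071% = 2.7456%
E(R_Sable) = R_f + β × MRP = 2.7456% + 1.11 × 4.5071% = 7.75%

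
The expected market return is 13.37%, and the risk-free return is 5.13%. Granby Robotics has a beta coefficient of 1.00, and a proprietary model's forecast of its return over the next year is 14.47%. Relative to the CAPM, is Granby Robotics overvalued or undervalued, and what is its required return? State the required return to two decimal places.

Undervalued; required return 13.37%

MRP = 13.37% − 5.13% = 8.24%
Required return = R_f + β·MRP = 5.13% + 1.00 × 8.24% = 13.37%
Forecast 14.47% > required 13.37% → the stock plots above the SML → undervalued.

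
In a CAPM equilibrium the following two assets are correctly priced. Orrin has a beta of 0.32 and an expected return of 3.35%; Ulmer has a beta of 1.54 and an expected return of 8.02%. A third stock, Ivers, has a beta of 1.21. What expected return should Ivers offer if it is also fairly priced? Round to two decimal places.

6.76%

MRP (SML slope) = (8.02% − 3.35%) / (1.54 − 0.32) = 4.67% / 1.22 = 3.8279%
R_f (intercept) = 3.35% − 0.32 × 3.8279% = 2.1251%
E(R_Ivers) = R_f + β × MRP = 2.1251% + 1.21 × 3.8279% = 6.76%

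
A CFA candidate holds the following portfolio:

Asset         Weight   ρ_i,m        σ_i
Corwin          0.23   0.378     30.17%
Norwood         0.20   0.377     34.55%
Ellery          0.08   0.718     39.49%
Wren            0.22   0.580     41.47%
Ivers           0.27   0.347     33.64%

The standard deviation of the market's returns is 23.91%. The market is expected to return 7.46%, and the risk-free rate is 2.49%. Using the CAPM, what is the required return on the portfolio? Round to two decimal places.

5.80%

β_Corwin = 0.378 × 30.17% / 23.91% = 0.4770
β_Norwood = 0.377 × 34.55% / 23.91% = 0.5448
β_Ellery = 0.718 × 39.49% / 23.91% = 1.1859
β_Wren = 0.580 × 41.47% / 23.91% = 1.0060
β_Ivers = 0.347 × 33.64% / 23.91% = 0.4882
β_P = Σ w_i β_i = 0.23×0.4770 + 0.20×0.5448 + 0.08×1.1859 + 0.22×1.0060 + 0.27×0.4882 = 0.6667
MRP = 7.46% − 2.49% = 4.97%
E(R_P) = R_f + β_P × MRP = 2.49% + 0.6667 × 4.97% = 5.80%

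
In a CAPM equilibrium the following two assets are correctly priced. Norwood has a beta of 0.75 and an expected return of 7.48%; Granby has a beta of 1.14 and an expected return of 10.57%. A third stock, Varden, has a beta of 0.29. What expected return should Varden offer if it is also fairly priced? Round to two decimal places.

3.84%

MRP (SML slope) = (10.57% − 7.48%) / (1.14 − 0.75) = 3.09% / 0.39 = 7.9231%
R_f (intercept) = 7.48% − 0.75 × 7.9231% = 1.5377%
E(R_Varden) = R_f + β × MRP = 1.5377% + 0.29 × 7.9231% = 3.84%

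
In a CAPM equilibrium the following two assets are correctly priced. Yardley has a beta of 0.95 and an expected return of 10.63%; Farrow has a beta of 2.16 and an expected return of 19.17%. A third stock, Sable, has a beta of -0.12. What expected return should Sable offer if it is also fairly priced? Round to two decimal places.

MRP (SML slope) = (19.17% − 10.63%) / (2.16 − 0.95) = 8.54% / 1.21 = 7.0579%
R_f (intercept) = 10.63% − 0.95 × 7.0579% = 3.9250%
E(R_Sable) = R_f + β × MRP = 3.9250% + -0.12 × 7.0579% = 3.08%

3.08%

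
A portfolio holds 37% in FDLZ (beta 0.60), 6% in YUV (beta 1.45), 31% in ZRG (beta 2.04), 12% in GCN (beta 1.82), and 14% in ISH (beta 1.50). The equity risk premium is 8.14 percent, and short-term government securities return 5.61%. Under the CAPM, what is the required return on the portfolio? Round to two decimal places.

16.76%

β_P = Σ w_i β_i = 0.37×0.60 + 0.06×1.45 + 0.31×2.04 + 0.12×1.82 + 0.14×1.50 = 1.3698
E(R_P) = R_f + β_P × MRP = 5.61% + 1.3698 × 8.14% = 16.76%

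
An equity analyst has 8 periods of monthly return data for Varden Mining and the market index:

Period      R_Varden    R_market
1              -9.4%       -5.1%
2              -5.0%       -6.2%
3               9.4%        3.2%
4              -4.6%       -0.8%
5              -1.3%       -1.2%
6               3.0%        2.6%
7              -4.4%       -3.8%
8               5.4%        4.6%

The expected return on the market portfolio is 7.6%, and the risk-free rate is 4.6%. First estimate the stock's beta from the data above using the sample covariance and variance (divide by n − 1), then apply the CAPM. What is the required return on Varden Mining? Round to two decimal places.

Mean R_i = (-9.4 − 5.0 + 9.4 − 4.6 − 1.3 + 3.0 − 4.4 + 5.4) / 8 = -0.8625%
Mean R_m = (-5.1 − 6.2 + 3.2 − 0.8 − 1.2 + 2.6 − 3.8 + 4.6) / 8 = -0.8375%
Σ(R_i − R̄_i)(R_m − R̄_m) = 157.8413  ⇒  Cov = 157.8413 / 7 = 22.5488
Σ(R_m − R̄_m)² = 113.5188  ⇒  Var(R_m) = 113.5188 / 7 = 16.2170
β = Cov / Var(R_m) = 22.5488 / 16.2170 = 1.3904
MRP = 7.6% − 4.6% = 3.00%
E(R) = R_f + β × MRP = 4.6% + 1.3904 × 3.0% = 8.77%

8.77%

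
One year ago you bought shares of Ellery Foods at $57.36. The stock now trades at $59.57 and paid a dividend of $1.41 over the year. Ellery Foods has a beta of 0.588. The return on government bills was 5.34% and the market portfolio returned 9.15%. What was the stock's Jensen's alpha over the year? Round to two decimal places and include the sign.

Realised HPR = (P1 + D1 − P0) / P0 = (59.57 + 1.41 − 57.36) / 57.36 = 3.62 / 57.36 = 6.3110%
MRP = 9.15% − 5.34% = 3.81%
CAPM required = R_f + β·MRP = 5.34% + 0.588 × 3.81% = 7.58028%
α = realised − required = 6.3110% − 7.58028% = -1.27%

-1.27%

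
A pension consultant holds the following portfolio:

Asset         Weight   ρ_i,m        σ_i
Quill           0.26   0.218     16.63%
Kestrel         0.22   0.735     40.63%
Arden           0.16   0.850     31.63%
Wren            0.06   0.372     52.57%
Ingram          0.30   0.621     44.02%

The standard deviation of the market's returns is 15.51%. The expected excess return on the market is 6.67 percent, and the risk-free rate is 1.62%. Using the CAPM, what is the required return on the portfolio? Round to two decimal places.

β_Quill = 0.218 × 16.63% / 15.51% = 0.2337
β_Kestrel = 0.735 × 40.63% / 15.51% = 1.9254
β_Arden = 0.850 × 31.63% / 15.51% = 1.7334
β_Wren = 0.372 × 52.57% / 15.51% = 1.2609
β_Ingram = 0.621 × 44.02% / 15.51% = 1.7625
β_P = Σ w_i β_i = 0.26×0.2337 + 0.22×1.9254 + 0.16×1.7334 + 0.06×1.2609 + 0.30×1.7625 = 1.3661
E(R_P) = R_f + β_P × MRP = 1.62% + 1.3661 × 6.67% = 10.73%

10.73%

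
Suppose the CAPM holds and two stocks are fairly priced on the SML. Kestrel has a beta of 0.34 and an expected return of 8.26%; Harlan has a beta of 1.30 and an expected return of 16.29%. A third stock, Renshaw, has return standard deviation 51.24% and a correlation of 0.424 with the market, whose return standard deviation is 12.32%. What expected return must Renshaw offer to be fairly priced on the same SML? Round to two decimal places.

20.17%

MRP = (16.29% − 8.26%) / (1.30 − 0.34) = 8.3646%
R_f = 8.26% − 0.34 × 8.3646% = 5.4160%
β_Renshaw = ρ·σ_i/σ_m = 0.424 × 51.24 / 12.32 = 1.7635
E(R_Renshaw) = R_f + β × MRP = 5.4160% + 1.7635 × 8.3646% = 20.17%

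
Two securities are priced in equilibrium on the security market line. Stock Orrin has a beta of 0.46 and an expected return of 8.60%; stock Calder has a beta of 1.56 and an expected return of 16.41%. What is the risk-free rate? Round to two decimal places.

Both satisfy E(R) = R_f + β·MRP, so the slope of the SML is
MRP = (16.41% − 8.60%) / (1.56 − 0.46) = 7.81% / 1.10 = 7.1000%
R_f = E(R_Orrin) − β_Orrin·MRP = 8.60% − 0.46 × 7.1000% = 5.3340%

5.33%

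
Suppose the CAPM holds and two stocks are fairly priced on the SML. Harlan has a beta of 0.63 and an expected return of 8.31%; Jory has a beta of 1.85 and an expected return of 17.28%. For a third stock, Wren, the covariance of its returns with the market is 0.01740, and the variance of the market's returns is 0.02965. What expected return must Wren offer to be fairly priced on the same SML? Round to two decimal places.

MRP = (17.28% − 8.31%) / (1.85 − 0.63) = 7.3525%
R_f = 8.31% − 0.63 × 7.3525% = 3.6779%
β_Wren = Cov / Var(R_m) = 0.01740 / 0.02965 = 0.5868
E(R_Wren) = R_f + β × MRP = 3.6779% + 0.5868 × 7.3525% = 7.99%

7.99%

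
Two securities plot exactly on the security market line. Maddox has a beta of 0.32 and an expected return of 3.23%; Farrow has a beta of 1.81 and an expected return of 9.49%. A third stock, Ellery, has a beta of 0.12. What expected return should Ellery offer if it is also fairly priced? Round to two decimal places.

2.39%

MRP (SML slope) = (9.49% − 3.23%) / (1.81 − 0.32) = 6.26% / 1.49 = 4.2013%
R_f (intercept) = 3.23% − 0.32 × 4.2013% = 1.8856%
E(R_Ellery) = R_f + β × MRP = 1.8856% + 0.12 × 4.2013% = 2.39%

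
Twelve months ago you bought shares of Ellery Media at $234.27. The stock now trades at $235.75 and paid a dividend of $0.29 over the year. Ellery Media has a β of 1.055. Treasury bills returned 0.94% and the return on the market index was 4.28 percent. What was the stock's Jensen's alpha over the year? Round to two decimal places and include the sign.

Realised HPR = (P1 + D1 − P0) / P0 = (235.75 + 0.29 − 234.27) / 234.27 = 1.77 / 234.27 = 0.7555%
MRP = 4.28% − 0.94% = 3.34%
CAPM required = R_f + β·MRP = 0.94% + 1.055 × 3.34% = 4.46370%
α = realised − required = 0.7555% − 4.46370% = -3.71%

-3.71%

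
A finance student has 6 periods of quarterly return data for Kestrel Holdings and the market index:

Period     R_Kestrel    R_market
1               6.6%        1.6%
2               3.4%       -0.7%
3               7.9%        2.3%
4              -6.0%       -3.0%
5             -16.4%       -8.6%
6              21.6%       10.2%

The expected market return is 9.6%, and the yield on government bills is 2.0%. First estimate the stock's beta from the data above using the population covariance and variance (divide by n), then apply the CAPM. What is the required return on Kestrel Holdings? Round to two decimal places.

17.63%

Mean R_i = (6.6 + 3.4 + 7.9 − 6.0 − 16.4 + 21.6) / 6 = 2.8500%
Mean R_m = (1.6 − 0.7 + 2.3 − 3.0 − 8.6 + 10.2) / 6 = 0.3000%
Σ(R_i − R̄_i)(R_m − R̄_m) = 400.5800  ⇒  Cov = 400.5800 / 6 = 66.7633
Σ(R_m − R̄_m)² = 194.8000  ⇒  Var(R_m) = 194.8000 / 6 = 32.4667
β = Cov / Var(R_m) = 66.7633 / 32.4667 = 2.0564
MRP = 9.6% − 2.0% = 7.60%
E(R) = R_f + β × MRP = 2.0% + 2.0564 × 7.6% = 17.63%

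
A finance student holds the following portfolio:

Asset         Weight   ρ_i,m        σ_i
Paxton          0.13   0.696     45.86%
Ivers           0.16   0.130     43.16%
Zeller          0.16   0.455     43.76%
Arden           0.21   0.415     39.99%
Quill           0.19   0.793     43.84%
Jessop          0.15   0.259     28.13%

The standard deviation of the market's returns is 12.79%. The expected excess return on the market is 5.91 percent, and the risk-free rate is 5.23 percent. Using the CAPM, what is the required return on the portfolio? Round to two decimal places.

β_Paxton = 0.696 × 45.86% / 12.79% = 2.4956
β_Ivers = 0.130 × 43.16% / 12.79% = 0.4387
β_Zeller = 0.455 × 43.76% / 12.79% = 1.5567
β_Arden = 0.415 × 39.99% / 12.79% = 1.2976
β_Quill = 0.793 × 43.84% / 12.79% = 2.7181
β_Jessop = 0.259 × 28.13% / 12.79% = 0.5696
β_P = Σ w_i β_i = 0.13×2.4956 + 0.16×0.4387 + 0.16×1.5567 + 0.21×1.2976 + 0.19×2.7181 + 0.15×0.5696 = 1.5181
E(R_P) = R_f + β_P × MRP = 5.23% + 1.5181 × 5.91% = 14.20%

14.20%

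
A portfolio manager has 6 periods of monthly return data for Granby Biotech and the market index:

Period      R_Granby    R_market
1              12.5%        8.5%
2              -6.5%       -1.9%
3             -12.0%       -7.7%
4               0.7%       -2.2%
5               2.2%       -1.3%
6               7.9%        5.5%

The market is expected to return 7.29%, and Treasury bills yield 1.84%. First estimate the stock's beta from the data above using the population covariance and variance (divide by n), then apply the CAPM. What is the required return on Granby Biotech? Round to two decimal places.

9.75%

Mean R_i = (12.5 − 6.5 − 12.0 + 0.7 + 2.2 + 7.9) / 6 = 0.8000%
Mean R_m = (8.5 − 1.9 − 7.7 − 2.2 − 1.3 + 5.5) / 6 = 0.1500%
Σ(R_i − R̄_i)(R_m − R̄_m) = 249.3300  ⇒  Cov = 249.3300 / 6 = 41.5550
Σ(R_m − R̄_m)² = 171.7950  ⇒  Var(R_m) = 171.7950 / 6 = 28.6325
β = Cov / Var(R_m) = 41.5550 / 28.6325 = 1.4513
MRP = 7.29% − 1.84% = 5.45%
E(R) = R_f + β × MRP = 1.84% + 1.4513 × 5.45% = 9.75%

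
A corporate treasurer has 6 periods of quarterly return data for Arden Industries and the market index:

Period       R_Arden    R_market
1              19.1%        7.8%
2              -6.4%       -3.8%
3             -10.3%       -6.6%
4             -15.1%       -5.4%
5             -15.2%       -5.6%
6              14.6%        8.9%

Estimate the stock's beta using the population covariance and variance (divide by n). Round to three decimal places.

2.069

Mean R_i = (19.1 − 6.4 − 10.3 − 15.1 − 15.2 + 14.6) / 6 = -2.2167%
Mean R_m = (7.8 − 3.8 − 6.6 − 5.4 − 5.6 + 8.9) / 6 = -0.7833%
Σ(R_i − R̄_i)(R_m − R̄_m) = 527.4617  ⇒  Cov = 527.4617 / 6 = 87.9103
Σ(R_m − R̄_m)² = 254.8883  ⇒  Var(R_m) = 254.8883 / 6 = 42.4814
β = Cov / Var(R_m) = 87.9103 / 42.4814 = 2.0694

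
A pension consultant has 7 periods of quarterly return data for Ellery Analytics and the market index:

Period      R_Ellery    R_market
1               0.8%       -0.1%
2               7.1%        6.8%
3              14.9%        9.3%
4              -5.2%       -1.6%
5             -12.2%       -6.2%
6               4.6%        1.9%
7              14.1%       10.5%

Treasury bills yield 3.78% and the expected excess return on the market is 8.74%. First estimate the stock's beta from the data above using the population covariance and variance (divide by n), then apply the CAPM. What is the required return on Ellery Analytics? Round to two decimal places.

17.51%

Mean R_i = (0.8 + 7.1 + 14.9 − 5.2 − 12.2 + 4.6 + 14.1) / 7 = 3.4429%
Mean R_m = (-0.1 + 6.8 + 9.3 − 1.6 − 6.2 + 1.9 + 10.5) / 7 = 2.9429%
Σ(R_i − R̄_i)(R_m − R̄_m) = 356.5971  ⇒  Cov = 356.5971 / 7 = 50.9424
Σ(R_m − R̄_m)² = 226.9771  ⇒  Var(R_m) = 226.9771 / 7 = 32.4253
β = Cov / Var(R_m) = 50.9424 / 32.4253 = 1.5711
E(R) = R_f + β × MRP = 3.78% + 1.5711 × 8.74% = 17.51%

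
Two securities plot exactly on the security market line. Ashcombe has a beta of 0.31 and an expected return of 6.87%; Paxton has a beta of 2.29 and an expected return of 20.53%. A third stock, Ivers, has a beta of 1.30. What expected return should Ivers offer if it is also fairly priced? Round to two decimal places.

13.70%

MRP (SML slope) = (20.53% − 6.87%) / (2.29 − 0.31) = 13.66% / 1.98 = 6.8990%
R_f (intercept) = 6.87% − 0.31 × 6.8990% = 4.7313%
E(R_Ivers) = R_f + β × MRP = 4.7313% + 1.30 × 6.8990% = 13.70%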